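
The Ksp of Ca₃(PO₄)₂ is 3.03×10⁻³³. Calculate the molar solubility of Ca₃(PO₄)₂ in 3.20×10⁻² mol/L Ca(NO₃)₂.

Ca₃(PO₄)₂(s) ⇌ 3 Ca²⁺(aq) + 2 PO₄³⁻(aq)
With Ca²⁺ already at 3.20×10⁻² mol/L and s small, take [Ca²⁺] ≈ 3.20×10⁻² mol/L and [PO₄³⁻] = 2s.
Ksp = [Ca²⁺]^3[PO₄³⁻]^2 = (3.20×10⁻²)^3(2s)^2
(2s)^2 = 3.03×10⁻³³ / (3.20×10⁻²)^3 = 9.25×10⁻²⁹
s = 4.81×10⁻¹⁵ mol/L

4.81×10⁻¹⁵ M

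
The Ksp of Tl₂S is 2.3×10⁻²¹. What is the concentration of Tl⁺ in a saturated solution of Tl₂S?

Tl₂S(s) ⇌ 2 Tl⁺(aq) + S²⁻(aq)
Let s be the molar solubility. Then [Tl⁺] = 2s and [S²⁻] = s.
Ksp = [Tl⁺]^2[S²⁻] = (2s)^2 · s = 4s^3 = 2.3×10⁻²¹
s = 8.3×10⁻⁸ mol/L
[Tl⁺] = 2s = 1.7×10⁻⁷ mol/L

1.7×10⁻⁷ M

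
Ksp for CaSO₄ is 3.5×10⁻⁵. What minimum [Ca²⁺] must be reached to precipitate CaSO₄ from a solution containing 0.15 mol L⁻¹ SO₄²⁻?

2.3×10⁻⁴ M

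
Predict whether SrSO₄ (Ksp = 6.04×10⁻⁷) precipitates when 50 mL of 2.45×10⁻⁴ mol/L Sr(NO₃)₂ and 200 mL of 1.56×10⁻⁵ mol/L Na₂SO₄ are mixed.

No

The combined volume is 250 mL.
[Sr²⁺] = (2.45×10⁻⁴)(50)/250 = 4.90×10⁻⁵ mol/L
[SO₄²⁻] = (1.56×10⁻⁵)(200)/250 = 1.25×10⁻⁵ mol/L
Q = [Sr²⁺][SO₄²⁻] = 6.12×10⁻¹⁰
Q < Ksp (6.12×10⁻¹⁰ vs 6.04×10⁻⁷); the solution remains unsaturated and no precipitate forms.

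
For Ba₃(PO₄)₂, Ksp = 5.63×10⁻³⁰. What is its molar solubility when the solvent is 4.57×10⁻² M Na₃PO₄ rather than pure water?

4.64×10⁻¹⁰ M

Ba₃(PO₄)₂(s) ⇌ 3 Ba²⁺(aq) + 2 PO₄³⁻(aq)
Let s be the solubility of Ba₃(PO₄)₂ here. The common ion gives [PO₄³⁻] ≈ 4.57×10⁻² M, and [Ba²⁺] = 3s.
Ksp = [Ba²⁺]^3[PO₄³⁻]^2 = (3s)^3(4.57×10⁻²)^2
(3s)^3 = 5.63×10⁻³⁰ / (4.57×10⁻²)^2 = 2.70×10⁻²⁷
s = 4.64×10⁻¹⁰ M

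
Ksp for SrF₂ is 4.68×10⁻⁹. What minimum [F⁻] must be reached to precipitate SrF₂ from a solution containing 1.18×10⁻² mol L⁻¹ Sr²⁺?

6.30×10⁻⁴ M

A salt starts to precipitate once the ion product Q reaches its Ksp.
SrF₂(s) ⇌ Sr²⁺(aq) + 2 F⁻(aq)
Ksp = [Sr²⁺][F⁻]^2 = [F⁻]^2(1.18×10⁻²)
[F⁻]^2 = 4.68×10⁻⁹ / (1.18×10⁻²) = 3.97×10⁻⁷
[F⁻] = 6.30×10⁻⁴ mol L⁻¹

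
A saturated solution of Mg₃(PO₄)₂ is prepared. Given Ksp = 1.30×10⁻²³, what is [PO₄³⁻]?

2.08×10⁻⁵ M

Mg₃(PO₄)₂(s) ⇌ 3 Mg²⁺(aq) + 2 PO₄³⁻(aq)
Let s be the molar solubility. Then [Mg²⁺] = 3s and [PO₄³⁻] = 2s.
Ksp = [Mg²⁺]^3[PO₄³⁻]^2 = (3s)^3 · (2s)^2 = 108s^5 = 1.30×10⁻²³
s = 1.04×10⁻⁵ M
[PO₄³⁻] = 2s = 2.08×10⁻⁵ M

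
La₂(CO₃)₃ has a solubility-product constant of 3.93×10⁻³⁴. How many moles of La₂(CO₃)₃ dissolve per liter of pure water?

8.17×10⁻⁸ M

La₂(CO₃)₃(s) ⇌ 2 La³⁺(aq) + 3 CO₃²⁻(aq)
For each mole of La₂(CO₃)₃ that dissolves per liter, [La³⁺] = 2s and [CO₃²⁻] = 3s; let s denote this solubility.
Ksp = [La³⁺]^2[CO₃²⁻]^3 = (2s)^2 · (3s)^3 = 108s^5
108s^5 = 3.93×10⁻³⁴  ⇒  s^5 = 3.64×10⁻³⁶
Taking the 5th root, s = 8.17×10⁻⁸ mol/L.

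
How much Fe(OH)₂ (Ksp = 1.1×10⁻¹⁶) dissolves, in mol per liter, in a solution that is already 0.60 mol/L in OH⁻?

3.1×10⁻¹⁶ M

Fe(OH)₂(s) ⇌ Fe²⁺(aq) + 2 OH⁻(aq)
OH⁻ is already present at 0.60 mol/L. If s mol/L of Fe(OH)₂ dissolves, [Fe²⁺] = s while [OH⁻] ≈ 0.60 mol/L.
Ksp = [Fe²⁺][OH⁻]^2 = s(0.60)^2
s = 1.1×10⁻¹⁶ / (0.60)^2 = 3.1×10⁻¹⁶
s = 3.1×10⁻¹⁶ mol/L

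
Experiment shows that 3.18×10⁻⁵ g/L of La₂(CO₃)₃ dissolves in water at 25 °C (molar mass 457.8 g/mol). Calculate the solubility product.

Ksp = 1.75×10⁻³⁴

Molar solubility s = (3.18×10⁻⁵ g/L) / (457.8 g/mol) = 6.9463×10⁻⁸ mol/L
La₂(CO₃)₃(s) ⇌ 2 La³⁺(aq) + 3 CO₃²⁻(aq)
Call the molar solubility s, so that [La³⁺] = 2s and [CO₃²⁻] = 3s.
Ksp = [La³⁺]^2[CO₃²⁻]^3 = (2s)^2 · (3s)^3 = 108s^5
Ksp = 108 × (6.9463×10⁻⁸)^5 = 1.75×10⁻³⁴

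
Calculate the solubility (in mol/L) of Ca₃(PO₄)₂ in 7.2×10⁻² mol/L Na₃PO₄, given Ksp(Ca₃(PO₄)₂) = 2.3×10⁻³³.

Ca₃(PO₄)₂(s) ⇌ 3 Ca²⁺(aq) + 2 PO₄³⁻(aq)
With PO₄³⁻ already at 7.2×10⁻² mol/L and s small, take [PO₄³⁻] ≈ 7.2×10⁻² mol/L and [Ca²⁺] = 3s.
Ksp = [Ca²⁺]^3[PO₄³⁻]^2 = (3s)^3(7.2×10⁻²)^2
(3s)^3 = 2.3×10⁻³³ / (7.2×10⁻²)^2 = 4.4×10⁻³¹
s = 2.5×10⁻¹¹ mol/L

2.5×10⁻¹¹ M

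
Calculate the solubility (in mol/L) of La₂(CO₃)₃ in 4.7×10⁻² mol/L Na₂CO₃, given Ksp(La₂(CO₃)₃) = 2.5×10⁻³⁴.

7.8×10⁻¹⁶ M

La₂(CO₃)₃(s) ⇌ 2 La³⁺(aq) + 3 CO₃²⁻(aq)
CO₃²⁻ is already present at 4.7×10⁻² mol/L. If s mol/L of La₂(CO₃)₃ dissolves, [La³⁺] = 2s while [CO₃²⁻] ≈ 4.7×10⁻² mol/L.
Ksp = [La³⁺]^2[CO₃²⁻]^3 = (2s)^2(4.7×10⁻²)^3
(2s)^2 = 2.5×10⁻³⁴ / (4.7×10⁻²)^3 = 2.4×10⁻³⁰
s = 7.8×10⁻¹⁶ mol/L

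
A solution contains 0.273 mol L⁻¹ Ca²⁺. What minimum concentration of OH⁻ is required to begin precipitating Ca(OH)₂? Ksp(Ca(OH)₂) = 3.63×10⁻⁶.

3.65×10⁻³ M

A salt starts to precipitate once the ion product Q reaches its Ksp.
Ca(OH)₂(s) ⇌ Ca²⁺(aq) + 2 OH⁻(aq)
Ksp = [Ca²⁺][OH⁻]^2 = [OH⁻]^2(0.273)
[OH⁻]^2 = 3.63×10⁻⁶ / (0.273) = 1.33×10⁻⁵
[OH⁻] = 3.65×10⁻³ mol L⁻¹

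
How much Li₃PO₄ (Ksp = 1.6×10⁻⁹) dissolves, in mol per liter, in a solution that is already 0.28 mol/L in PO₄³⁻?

Li₃PO₄(s) ⇌ 3 Li⁺(aq) + PO₄³⁻(aq)
With PO₄³⁻ already at 0.28 mol/L and s small, take [PO₄³⁻] ≈ 0.28 mol/L and [Li⁺] = 3s.
Ksp = [Li⁺]^3[PO₄³⁻] = (3s)^3(0.28)
(3s)^3 = 1.6×10⁻⁹ / (0.28) = 5.7×10⁻⁹
s = 6.0×10⁻⁴ mol/L

6.0×10⁻⁴ M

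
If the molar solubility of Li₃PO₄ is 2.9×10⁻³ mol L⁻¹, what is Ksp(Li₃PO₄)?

Li₃PO₄(s) ⇌ 3 Li⁺(aq) + PO₄³⁻(aq)
With molar solubility s: [Li⁺] = 3s, [PO₄³⁻] = s.
Ksp = [Li⁺]^3[PO₄³⁻] = (3s)^3 · s = 27s^4
Ksp = 27 × (2.9×10⁻³)^4 = 1.9×10⁻⁹

Ksp = 1.9×10⁻⁹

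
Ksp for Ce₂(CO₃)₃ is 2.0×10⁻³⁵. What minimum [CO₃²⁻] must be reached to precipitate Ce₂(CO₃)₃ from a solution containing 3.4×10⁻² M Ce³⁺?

Each salt precipitates once Q = Ksp for that salt.
Ce₂(CO₃)₃(s) ⇌ 2 Ce³⁺(aq) + 3 CO₃²⁻(aq)
Ksp = [Ce³⁺]^2[CO₃²⁻]^3 = [CO₃²⁻]^3(3.4×10⁻²)^2
[CO₃²⁻]^3 = 2.0×10⁻³⁵ / (3.4×10⁻²)^2 = 1.7×10⁻³²
[CO₃²⁻] = 2.6×10⁻¹¹ M

2.6×10⁻¹¹ M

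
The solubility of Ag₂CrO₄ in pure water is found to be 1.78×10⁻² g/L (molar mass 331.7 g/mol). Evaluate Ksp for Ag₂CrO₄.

Ksp = 6.18×10⁻¹³

s = (1.78×10⁻² g L⁻¹)/(331.7 g mol⁻¹) = 5.3663×10⁻⁵ M
Ag₂CrO₄(s) ⇌ 2 Ag⁺(aq) + CrO₄²⁻(aq)
For each mole of Ag₂CrO₄ that dissolves per liter, [Ag⁺] = 2s and [CrO₄²⁻] = s; let s denote this solubility.
Ksp = [Ag⁺]^2[CrO₄²⁻] = (2s)^2 · s = 4s^3
Ksp = 4 × (5.3663×10⁻⁵)^3 = 6.18×10⁻¹³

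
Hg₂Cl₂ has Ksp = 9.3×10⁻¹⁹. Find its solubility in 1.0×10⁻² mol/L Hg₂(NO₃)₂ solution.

Hg₂Cl₂(s) ⇌ Hg₂²⁺(aq) + 2 Cl⁻(aq)
Hg₂²⁺ is already present at 1.0×10⁻² mol/L. If s mol/L of Hg₂Cl₂ dissolves, [Cl⁻] = 2s while [Hg₂²⁺] ≈ 1.0×10⁻² mol/L.
Ksp = [Hg₂²⁺][Cl⁻]^2 = (1.0×10⁻²)(2s)^2
(2s)^2 = 9.3×10⁻¹⁹ / (1.0×10⁻²) = 9.3×10⁻¹⁷
s = 4.8×10⁻⁹ mol/L

4.8×10⁻⁹ M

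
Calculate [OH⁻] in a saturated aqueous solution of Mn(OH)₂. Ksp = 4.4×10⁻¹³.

9.6×10⁻⁵ M

Mn(OH)₂(s) ⇌ Mn²⁺(aq) + 2 OH⁻(aq)
With molar solubility s: [Mn²⁺] = s, [OH⁻] = 2s.
Ksp = [Mn²⁺][OH⁻]^2 = s · (2s)^2 = 4s^3 = 4.4×10⁻¹³
s = 4.8×10⁻⁵ mol L⁻¹
[OH⁻] = 2s = 9.6×10⁻⁵ mol L⁻¹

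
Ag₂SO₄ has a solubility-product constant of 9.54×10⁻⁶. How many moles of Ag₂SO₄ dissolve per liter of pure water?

Ag₂SO₄(s) ⇌ 2 Ag⁺(aq) + SO₄²⁻(aq)
If s mol/L of Ag₂SO₄ dissolves, [Ag⁺] = 2s and [SO₄²⁻] = s.
Ksp = [Ag⁺]^2[SO₄²⁻] = (2s)^2 · s = 4s^3
4s^3 = 9.54×10⁻⁶  ⇒  s^3 = 2.39×10⁻⁶
s = (2.39×10⁻⁶)^(1/3) = 1.34×10⁻² mol/L

1.34×10⁻² M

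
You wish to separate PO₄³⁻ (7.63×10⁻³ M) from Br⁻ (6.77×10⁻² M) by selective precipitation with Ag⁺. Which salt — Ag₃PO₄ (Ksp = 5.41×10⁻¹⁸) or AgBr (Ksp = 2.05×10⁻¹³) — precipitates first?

AgBr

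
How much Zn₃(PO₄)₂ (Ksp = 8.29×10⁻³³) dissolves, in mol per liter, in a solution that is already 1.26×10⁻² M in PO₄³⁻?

Zn₃(PO₄)₂(s) ⇌ 3 Zn²⁺(aq) + 2 PO₄³⁻(aq)
With PO₄³⁻ already at 1.26×10⁻² M and s small, take [PO₄³⁻] ≈ 1.26×10⁻² M and [Zn²⁺] = 3s.
Ksp = [Zn²⁺]^3[PO₄³⁻]^2 = (3s)^3(1.26×10⁻²)^2
(3s)^3 = 8.29×10⁻³³ / (1.26×10⁻²)^2 = 5.22×10⁻²⁹
s = 1.25×10⁻¹⁰ M

1.25×10⁻¹⁰ M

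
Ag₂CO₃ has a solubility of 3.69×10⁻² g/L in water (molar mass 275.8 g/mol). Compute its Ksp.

Ksp = 9.58×10⁻¹²

Convert to molarity: s = 3.69×10⁻² / 275.8 = 1.3379×10⁻⁴ mol/L
Ag₂CO₃(s) ⇌ 2 Ag⁺(aq) + CO₃²⁻(aq)
Let s be the molar solubility. Then [Ag⁺] = 2s and [CO₃²⁻] = s.
Ksp = [Ag⁺]^2[CO₃²⁻] = (2s)^2 · s = 4s^3
Ksp = 4 × (1.3379×10⁻⁴)^3 = 9.58×10⁻¹²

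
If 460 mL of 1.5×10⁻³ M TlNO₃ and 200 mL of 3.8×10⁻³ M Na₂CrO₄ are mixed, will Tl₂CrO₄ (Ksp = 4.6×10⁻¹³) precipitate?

After mixing, V = 460 mL + 200 mL = 660 mL.
[Tl⁺] = (1.5×10⁻³)(460)/660 = 1.0×10⁻³ M
[CrO₄²⁻] = (3.8×10⁻³)(200)/660 = 1.2×10⁻³ M
Q = [Tl⁺]^2[CrO₄²⁻] = 1.3×10⁻⁹
Since Q (1.3×10⁻⁹) exceeds Ksp (4.6×10⁻¹³), Tl₂CrO₄ will precipitate.

Yes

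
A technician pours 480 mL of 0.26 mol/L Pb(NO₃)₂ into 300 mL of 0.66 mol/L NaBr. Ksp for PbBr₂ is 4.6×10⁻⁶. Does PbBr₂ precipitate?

Yes

The combined volume is 780 mL.
[Pb²⁺] = (0.26)(480)/780 = 0.16 mol/L
[Br⁻] = (0.66)(300)/780 = 0.25 mol/L
Q = [Pb²⁺][Br⁻]^2 = 1.0×10⁻²
Q = 1.0×10⁻² > Ksp = 4.6×10⁻⁶, so the solution is supersaturated and PbBr₂ precipitates.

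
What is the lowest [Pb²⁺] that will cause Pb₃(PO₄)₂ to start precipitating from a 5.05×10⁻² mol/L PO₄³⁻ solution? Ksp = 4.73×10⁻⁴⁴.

Precipitation of each salt begins when its ion product equals Ksp.
Pb₃(PO₄)₂(s) ⇌ 3 Pb²⁺(aq) + 2 PO₄³⁻(aq)
Ksp = [Pb²⁺]^3[PO₄³⁻]^2 = [Pb²⁺]^3(5.05×10⁻²)^2
[Pb²⁺]^3 = 4.73×10⁻⁴⁴ / (5.05×10⁻²)^2 = 1.85×10⁻⁴¹
[Pb²⁺] = 2.65×10⁻¹⁴ mol/L

2.65×10⁻¹⁴ M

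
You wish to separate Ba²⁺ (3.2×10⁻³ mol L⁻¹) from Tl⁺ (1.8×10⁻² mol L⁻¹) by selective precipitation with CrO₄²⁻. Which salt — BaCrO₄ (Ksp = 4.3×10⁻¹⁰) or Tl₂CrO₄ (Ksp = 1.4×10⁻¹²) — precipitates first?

Tl₂CrO₄

Precipitation of each salt begins when its ion product equals Ksp.
For BaCrO₄: [CrO₄²⁻] = (Ksp/[Ba²⁺]) = 1.3×10⁻⁷ mol L⁻¹
For Tl₂CrO₄: [CrO₄²⁻] = (Ksp/[Tl⁺]^2) = 4.3×10⁻⁹ mol L⁻¹
Tl₂CrO₄ requires the lower [CrO₄²⁻], so it precipitates first.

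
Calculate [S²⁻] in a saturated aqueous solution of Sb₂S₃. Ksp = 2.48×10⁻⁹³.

Sb₂S₃(s) ⇌ 2 Sb³⁺(aq) + 3 S²⁻(aq)
If s mol/L of Sb₂S₃ dissolves, [Sb³⁺] = 2s and [S²⁻] = 3s.
Ksp = [Sb³⁺]^2[S²⁻]^3 = (2s)^2 · (3s)^3 = 108s^5 = 2.48×10⁻⁹³
s = 1.18×10⁻¹⁹ mol L⁻¹
[S²⁻] = 3s = 3.54×10⁻¹⁹ mol L⁻¹

3.54×10⁻¹⁹ M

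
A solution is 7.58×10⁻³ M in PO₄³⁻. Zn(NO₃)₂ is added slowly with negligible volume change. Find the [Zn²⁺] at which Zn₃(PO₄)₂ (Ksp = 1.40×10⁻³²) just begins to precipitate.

6.25×10⁻¹⁰ M

Precipitation of each salt begins when its ion product equals Ksp.
Zn₃(PO₄)₂(s) ⇌ 3 Zn²⁺(aq) + 2 PO₄³⁻(aq)
Ksp = [Zn²⁺]^3[PO₄³⁻]^2 = [Zn²⁺]^3(7.58×10⁻³)^2
[Zn²⁺]^3 = 1.40×10⁻³² / (7.58×10⁻³)^2 = 2.44×10⁻²⁸
[Zn²⁺] = 6.25×10⁻¹⁰ M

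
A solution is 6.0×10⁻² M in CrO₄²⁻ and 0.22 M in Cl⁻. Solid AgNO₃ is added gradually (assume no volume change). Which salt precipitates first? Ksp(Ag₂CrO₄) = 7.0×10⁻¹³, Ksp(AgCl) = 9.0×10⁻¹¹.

AgCl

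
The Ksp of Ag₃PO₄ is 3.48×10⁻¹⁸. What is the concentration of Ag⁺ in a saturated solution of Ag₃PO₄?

Ag₃PO₄(s) ⇌ 3 Ag⁺(aq) + PO₄³⁻(aq)
If s mol/L of Ag₃PO₄ dissolves, [Ag⁺] = 3s and [PO₄³⁻] = s.
Ksp = [Ag⁺]^3[PO₄³⁻] = (3s)^3 · s = 27s^4 = 3.48×10⁻¹⁸
s = 1.89×10⁻⁵ mol L⁻¹
[Ag⁺] = 3s = 5.68×10⁻⁵ mol L⁻¹

5.68×10⁻⁵ M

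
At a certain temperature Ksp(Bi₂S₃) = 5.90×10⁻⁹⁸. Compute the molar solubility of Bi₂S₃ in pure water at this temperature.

Bi₂S₃(s) ⇌ 2 Bi³⁺(aq) + 3 S²⁻(aq)
Let s be the molar solubility. Then [Bi³⁺] = 2s and [S²⁻] = 3s.
Ksp = [Bi³⁺]^2[S²⁻]^3 = (2s)^2 · (3s)^3 = 108s^5
108s^5 = 5.90×10⁻⁹⁸  ⇒  s^5 = 5.46×10⁻¹⁰⁰
s = (5.46×10⁻¹⁰⁰)^(1/5) = 1.40×10⁻²⁰ M

1.40×10⁻²⁰ M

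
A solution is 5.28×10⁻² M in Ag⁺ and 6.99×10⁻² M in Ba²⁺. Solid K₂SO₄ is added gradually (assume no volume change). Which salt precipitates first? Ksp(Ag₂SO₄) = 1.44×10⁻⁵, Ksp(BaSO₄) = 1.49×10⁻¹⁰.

BaSO₄

Precipitation of each salt begins when its ion product equals Ksp.
For Ag₂SO₄: [SO₄²⁻] = (Ksp/[Ag⁺]^2) = 5.17×10⁻³ M
For BaSO₄: [SO₄²⁻] = (Ksp/[Ba²⁺]) = 2.13×10⁻⁹ M
BaSO₄ requires the lower [SO₄²⁻], so it precipitates first.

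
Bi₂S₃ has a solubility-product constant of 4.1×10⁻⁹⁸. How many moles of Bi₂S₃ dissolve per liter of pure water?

1.3×10⁻²⁰ M

Bi₂S₃(s) ⇌ 2 Bi³⁺(aq) + 3 S²⁻(aq)
For each mole of Bi₂S₃ that dissolves per liter, [Bi³⁺] = 2s and [S²⁻] = 3s; let s denote this solubility.
Ksp = [Bi³⁺]^2[S²⁻]^3 = (2s)^2 · (3s)^3 = 108s^5
108s^5 = 4.1×10⁻⁹⁸  ⇒  s^5 = 3.8×10⁻¹⁰⁰
Taking the 5th root, s = 1.3×10⁻²⁰ mol/L.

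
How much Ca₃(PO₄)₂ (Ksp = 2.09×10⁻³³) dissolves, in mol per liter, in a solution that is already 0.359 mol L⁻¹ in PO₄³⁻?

Ca₃(PO₄)₂(s) ⇌ 3 Ca²⁺(aq) + 2 PO₄³⁻(aq)
The solution already contains PO₄³⁻ at 0.359 mol L⁻¹. Let s be the molar solubility of Ca₃(PO₄)₂.
[PO₄³⁻] ≈ 0.359 mol L⁻¹ (common ion dominates); [Ca²⁺] = 3s.
Ksp = [Ca²⁺]^3[PO₄³⁻]^2 = (3s)^3(0.359)^2
(3s)^3 = 2.09×10⁻³³ / (0.359)^2 = 1.62×10⁻³²
s = 8.44×10⁻¹² mol L⁻¹

8.44×10⁻¹² M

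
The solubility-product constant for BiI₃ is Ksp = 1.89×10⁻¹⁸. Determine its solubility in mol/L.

BiI₃(s) ⇌ Bi³⁺(aq) + 3 I⁻(aq)
With molar solubility s: [Bi³⁺] = s, [I⁻] = 3s.
Ksp = [Bi³⁺][I⁻]^3 = s · (3s)^3 = 27s^4
27s^4 = 1.89×10⁻¹⁸  ⇒  s^4 = 7.00×10⁻²⁰
s = 1.63×10⁻⁵ mol L⁻¹

1.63×10⁻⁵ M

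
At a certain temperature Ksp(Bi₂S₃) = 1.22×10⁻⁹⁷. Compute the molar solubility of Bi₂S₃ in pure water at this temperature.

1.62×10⁻²⁰ M

Bi₂S₃(s) ⇌ 2 Bi³⁺(aq) + 3 S²⁻(aq)
Let s be the molar solubility. Then [Bi³⁺] = 2s and [S²⁻] = 3s.
Ksp = [Bi³⁺]^2[S²⁻]^3 = (2s)^2 · (3s)^3 = 108s^5
108s^5 = 1.22×10⁻⁹⁷  ⇒  s^5 = 1.13×10⁻⁹⁹
s = 1.62×10⁻²⁰ mol/L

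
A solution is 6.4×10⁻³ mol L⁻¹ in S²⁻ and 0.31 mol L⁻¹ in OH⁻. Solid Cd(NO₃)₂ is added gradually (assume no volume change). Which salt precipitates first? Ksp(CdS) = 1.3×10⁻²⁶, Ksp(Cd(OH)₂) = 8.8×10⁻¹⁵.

CdS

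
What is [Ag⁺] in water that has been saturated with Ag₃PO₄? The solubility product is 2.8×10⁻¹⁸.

Ag₃PO₄(s) ⇌ 3 Ag⁺(aq) + PO₄³⁻(aq)
For each mole of Ag₃PO₄ that dissolves per liter, [Ag⁺] = 3s and [PO₄³⁻] = s; let s denote this solubility.
Ksp = [Ag⁺]^3[PO₄³⁻] = (3s)^3 · s = 27s^4 = 2.8×10⁻¹⁸
s = 1.8×10⁻⁵ mol/L
[Ag⁺] = 3s = 5.4×10⁻⁵ mol/L

5.4×10⁻⁵ M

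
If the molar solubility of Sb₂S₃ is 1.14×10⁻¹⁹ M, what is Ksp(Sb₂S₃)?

Ksp = 2.08×10⁻⁹³

Sb₂S₃(s) ⇌ 2 Sb³⁺(aq) + 3 S²⁻(aq)
If s mol/L of Sb₂S₃ dissolves, [Sb³⁺] = 2s and [S²⁻] = 3s.
Ksp = [Sb³⁺]^2[S²⁻]^3 = (2s)^2 · (3s)^3 = 108s^5
Ksp = 108 × (1.14×10⁻¹⁹)^5 = 2.08×10⁻⁹³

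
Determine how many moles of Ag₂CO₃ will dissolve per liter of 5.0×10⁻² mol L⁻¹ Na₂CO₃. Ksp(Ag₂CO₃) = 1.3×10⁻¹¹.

8.1×10⁻⁶ M

Ag₂CO₃(s) ⇌ 2 Ag⁺(aq) + CO₃²⁻(aq)
With CO₃²⁻ already at 5.0×10⁻² mol L⁻¹ and s small, take [CO₃²⁻] ≈ 5.0×10⁻² mol L⁻¹ and [Ag⁺] = 2s.
Ksp = [Ag⁺]^2[CO₃²⁻] = (2s)^2(5.0×10⁻²)
(2s)^2 = 1.3×10⁻¹¹ / (5.0×10⁻²) = 2.6×10⁻¹⁰
s = 8.1×10⁻⁶ mol L⁻¹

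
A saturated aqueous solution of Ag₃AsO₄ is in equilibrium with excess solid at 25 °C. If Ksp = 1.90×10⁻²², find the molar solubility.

Ag₃AsO₄(s) ⇌ 3 Ag⁺(aq) + AsO₄³⁻(aq)
Let s be the molar solubility. Then [Ag⁺] = 3s and [AsO₄³⁻] = s.
Ksp = [Ag⁺]^3[AsO₄³⁻] = (3s)^3 · s = 27s^4
27s^4 = 1.90×10⁻²²  ⇒  s^4 = 7.04×10⁻²⁴
Taking the 4th root, s = 1.63×10⁻⁶ mol L⁻¹.

1.63×10⁻⁶ M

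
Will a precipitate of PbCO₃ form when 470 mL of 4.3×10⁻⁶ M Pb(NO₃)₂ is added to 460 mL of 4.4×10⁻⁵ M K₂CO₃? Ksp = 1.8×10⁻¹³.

The combined volume is 930 mL.
[Pb²⁺] = (4.3×10⁻⁶)(470)/930 = 2.2×10⁻⁶ M
[CO₃²⁻] = (4.4×10⁻⁵)(460)/930 = 2.2×10⁻⁵ M
Q = [Pb²⁺][CO₃²⁻] = 4.7×10⁻¹¹
Because Q > Ksp (4.7×10⁻¹¹ vs 1.8×10⁻¹³), a precipitate of PbCO₃ forms.

Yes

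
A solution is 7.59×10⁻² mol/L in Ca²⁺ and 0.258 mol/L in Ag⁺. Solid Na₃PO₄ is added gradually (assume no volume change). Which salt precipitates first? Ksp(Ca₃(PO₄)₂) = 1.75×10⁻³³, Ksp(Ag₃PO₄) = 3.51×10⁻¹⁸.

Precipitation begins when Q = Ksp.
For Ca₃(PO₄)₂: [PO₄³⁻] = (Ksp/[Ca²⁺]^3)^(1/2) = 2.00×10⁻¹⁵ mol/L
For Ag₃PO₄: [PO₄³⁻] = (Ksp/[Ag⁺]^3) = 2.04×10⁻¹⁶ mol/L
The smaller threshold [PO₄³⁻] is reached first, so Ag₃PO₄ precipitates first.

Ag₃PO₄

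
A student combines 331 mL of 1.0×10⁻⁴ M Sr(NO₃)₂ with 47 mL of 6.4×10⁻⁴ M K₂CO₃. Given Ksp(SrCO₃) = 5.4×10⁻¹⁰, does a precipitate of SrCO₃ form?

After mixing, V = 331 mL + 47 mL = 378 mL.
[Sr²⁺] = (1.0×10⁻⁴)(331)/378 = 8.8×10⁻⁵ M
[CO₃²⁻] = (6.4×10⁻⁴)(47)/378 = 8.0×10⁻⁵ M
Q = [Sr²⁺][CO₃²⁻] = 7.0×10⁻⁹
Q = 7.0×10⁻⁹ > Ksp = 5.4×10⁻¹⁰, so the solution is supersaturated and SrCO₃ precipitates.

Yes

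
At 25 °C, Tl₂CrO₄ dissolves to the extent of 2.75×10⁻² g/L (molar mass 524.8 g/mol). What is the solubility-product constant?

Molar solubility s = (2.75×10⁻² g/L) / (524.8 g/mol) = 5.2401×10⁻⁵ mol/L
Tl₂CrO₄(s) ⇌ 2 Tl⁺(aq) + CrO₄²⁻(aq)
If s mol/L of Tl₂CrO₄ dissolves, [Tl⁺] = 2s and [CrO₄²⁻] = s.
Ksp = [Tl⁺]^2[CrO₄²⁻] = (2s)^2 · s = 4s^3
Ksp = 4 × (5.2401×10⁻⁵)^3 = 5.76×10⁻¹³

Ksp = 5.76×10⁻¹³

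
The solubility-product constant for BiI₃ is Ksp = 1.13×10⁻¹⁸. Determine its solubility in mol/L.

1.43×10⁻⁵ M

BiI₃(s) ⇌ Bi³⁺(aq) + 3 I⁻(aq)
For each mole of BiI₃ that dissolves per liter, [Bi³⁺] = s and [I⁻] = 3s; let s denote this solubility.
Ksp = [Bi³⁺][I⁻]^3 = s · (3s)^3 = 27s^4
27s^4 = 1.13×10⁻¹⁸  ⇒  s^4 = 4.19×10⁻²⁰
s = (4.19×10⁻²⁰)^(1/4) = 1.43×10⁻⁵ mol/L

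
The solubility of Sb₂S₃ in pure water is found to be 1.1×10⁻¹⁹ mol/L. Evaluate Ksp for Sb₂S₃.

Ksp = 1.7×10⁻⁹³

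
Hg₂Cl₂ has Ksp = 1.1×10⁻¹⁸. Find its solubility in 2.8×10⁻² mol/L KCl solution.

1.4×10⁻¹⁵ M

Hg₂Cl₂(s) ⇌ Hg₂²⁺(aq) + 2 Cl⁻(aq)
Let s be the solubility of Hg₂Cl₂ here. The common ion gives [Cl⁻] ≈ 2.8×10⁻² mol/L, and [Hg₂²⁺] = s.
Ksp = [Hg₂²⁺][Cl⁻]^2 = s(2.8×10⁻²)^2
s = 1.1×10⁻¹⁸ / (2.8×10⁻²)^2 = 1.4×10⁻¹⁵
s = 1.4×10⁻¹⁵ mol/L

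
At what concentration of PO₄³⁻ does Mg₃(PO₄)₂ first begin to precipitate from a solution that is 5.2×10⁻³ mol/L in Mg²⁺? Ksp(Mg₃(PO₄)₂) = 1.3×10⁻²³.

9.6×10⁻⁹ M

The threshold for precipitation is Q = Ksp.
Mg₃(PO₄)₂(s) ⇌ 3 Mg²⁺(aq) + 2 PO₄³⁻(aq)
Ksp = [Mg²⁺]^3[PO₄³⁻]^2 = [PO₄³⁻]^2(5.2×10⁻³)^3
[PO₄³⁻]^2 = 1.3×10⁻²³ / (5.2×10⁻³)^3 = 9.2×10⁻¹⁷
[PO₄³⁻] = 9.6×10⁻⁹ mol/L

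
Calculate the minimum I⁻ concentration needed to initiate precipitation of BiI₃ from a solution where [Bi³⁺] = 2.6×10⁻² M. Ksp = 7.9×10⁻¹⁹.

Each salt precipitates once Q = Ksp for that salt.
BiI₃(s) ⇌ Bi³⁺(aq) + 3 I⁻(aq)
Ksp = [Bi³⁺][I⁻]^3 = [I⁻]^3(2.6×10⁻²)
[I⁻]^3 = 7.9×10⁻¹⁹ / (2.6×10⁻²) = 3.0×10⁻¹⁷
[I⁻] = 3.1×10⁻⁶ M

3.1×10⁻⁶ M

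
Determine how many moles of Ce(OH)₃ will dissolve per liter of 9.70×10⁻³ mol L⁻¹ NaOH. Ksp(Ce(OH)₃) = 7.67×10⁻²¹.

8.40×10⁻¹⁵ M

Ce(OH)₃(s) ⇌ Ce³⁺(aq) + 3 OH⁻(aq)
Let s be the solubility of Ce(OH)₃ here. The common ion gives [OH⁻] ≈ 9.70×10⁻³ mol L⁻¹, and [Ce³⁺] = s.
Ksp = [Ce³⁺][OH⁻]^3 = s(9.70×10⁻³)^3
s = 7.67×10⁻²¹ / (9.70×10⁻³)^3 = 8.40×10⁻¹⁵
s = 8.40×10⁻¹⁵ mol L⁻¹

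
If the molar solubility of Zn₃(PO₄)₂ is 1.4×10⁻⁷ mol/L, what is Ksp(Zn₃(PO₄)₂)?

Zn₃(PO₄)₂(s) ⇌ 3 Zn²⁺(aq) + 2 PO₄³⁻(aq)
Let s be the molar solubility. Then [Zn²⁺] = 3s and [PO₄³⁻] = 2s.
Ksp = [Zn²⁺]^3[PO₄³⁻]^2 = (3s)^3 · (2s)^2 = 108s^5
Ksp = 108 × (1.4×10⁻⁷)^5 = 5.8×10⁻³³

Ksp = 5.8×10⁻³³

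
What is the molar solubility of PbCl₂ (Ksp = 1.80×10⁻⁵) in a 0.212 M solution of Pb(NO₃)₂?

PbCl₂(s) ⇌ Pb²⁺(aq) + 2 Cl⁻(aq)
With Pb²⁺ already at 0.212 M and s small, take [Pb²⁺] ≈ 0.212 M and [Cl⁻] = 2s.
Ksp = [Pb²⁺][Cl⁻]^2 = (0.212)(2s)^2
(2s)^2 = 1.80×10⁻⁵ / (0.212) = 8.49×10⁻⁵
s = 4.61×10⁻³ M

4.61×10⁻³ M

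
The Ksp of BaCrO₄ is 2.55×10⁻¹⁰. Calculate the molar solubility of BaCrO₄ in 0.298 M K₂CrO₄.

8.56×10⁻¹⁰ M

BaCrO₄(s) ⇌ Ba²⁺(aq) + CrO₄²⁻(aq)
The solution already contains CrO₄²⁻ at 0.298 M. Let s be the molar solubility of BaCrO₄.
[CrO₄²⁻] ≈ 0.298 M (common ion dominates); [Ba²⁺] = s.
Ksp = [Ba²⁺][CrO₄²⁻] = s(0.298)
s = 2.55×10⁻¹⁰ / (0.298) = 8.56×10⁻¹⁰
s = 8.56×10⁻¹⁰ M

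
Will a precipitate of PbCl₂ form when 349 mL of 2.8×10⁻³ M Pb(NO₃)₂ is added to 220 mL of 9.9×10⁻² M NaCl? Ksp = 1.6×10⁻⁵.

No

Total volume after mixing = 349 + 220 = 569 mL.
[Pb²⁺] = (2.8×10⁻³)(349)/569 = 1.7×10⁻³ M
[Cl⁻] = (9.9×10⁻²)(220)/569 = 3.8×10⁻² M
Q = [Pb²⁺][Cl⁻]^2 = 2.5×10⁻⁶
Q < Ksp (2.5×10⁻⁶ vs 1.6×10⁻⁵); the solution remains unsaturated and no precipitate forms.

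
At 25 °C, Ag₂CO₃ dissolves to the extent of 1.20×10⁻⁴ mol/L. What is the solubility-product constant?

Ag₂CO₃(s) ⇌ 2 Ag⁺(aq) + CO₃²⁻(aq)
If s mol/L of Ag₂CO₃ dissolves, [Ag⁺] = 2s and [CO₃²⁻] = s.
Ksp = [Ag⁺]^2[CO₃²⁻] = (2s)^2 · s = 4s^3
Ksp = 4 × (1.20×10⁻⁴)^3 = 6.91×10⁻¹²

Ksp = 6.91×10⁻¹²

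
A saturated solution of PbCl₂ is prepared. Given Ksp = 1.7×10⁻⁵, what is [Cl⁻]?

3.2×10⁻² M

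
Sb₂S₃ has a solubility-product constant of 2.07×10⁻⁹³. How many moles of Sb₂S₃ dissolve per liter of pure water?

Sb₂S₃(s) ⇌ 2 Sb³⁺(aq) + 3 S²⁻(aq)
If s mol/L of Sb₂S₃ dissolves, [Sb³⁺] = 2s and [S²⁻] = 3s.
Ksp = [Sb³⁺]^2[S²⁻]^3 = (2s)^2 · (3s)^3 = 108s^5
108s^5 = 2.07×10⁻⁹³  ⇒  s^5 = 1.92×10⁻⁹⁵
s = 1.14×10⁻¹⁹ M

1.14×10⁻¹⁹ M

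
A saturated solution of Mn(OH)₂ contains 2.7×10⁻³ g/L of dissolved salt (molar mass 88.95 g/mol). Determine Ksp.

Ksp = 1.1×10⁻¹³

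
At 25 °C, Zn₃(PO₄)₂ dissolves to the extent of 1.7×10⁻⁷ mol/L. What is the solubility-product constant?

Zn₃(PO₄)₂(s) ⇌ 3 Zn²⁺(aq) + 2 PO₄³⁻(aq)
Call the molar solubility s, so that [Zn²⁺] = 3s and [PO₄³⁻] = 2s.
Ksp = [Zn²⁺]^3[PO₄³⁻]^2 = (3s)^3 · (2s)^2 = 108s^5
Ksp = 108 × (1.7×10⁻⁷)^5 = 1.5×10⁻³²

Ksp = 1.5×10⁻³²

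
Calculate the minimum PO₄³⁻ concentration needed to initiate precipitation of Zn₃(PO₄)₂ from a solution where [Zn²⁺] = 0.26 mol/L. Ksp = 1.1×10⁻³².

7.9×10⁻¹⁶ M

A salt starts to precipitate once the ion product Q reaches its Ksp.
Zn₃(PO₄)₂(s) ⇌ 3 Zn²⁺(aq) + 2 PO₄³⁻(aq)
Ksp = [Zn²⁺]^3[PO₄³⁻]^2 = [PO₄³⁻]^2(0.26)^3
[PO₄³⁻]^2 = 1.1×10⁻³² / (0.26)^3 = 6.3×10⁻³¹
[PO₄³⁻] = 7.9×10⁻¹⁶ mol/L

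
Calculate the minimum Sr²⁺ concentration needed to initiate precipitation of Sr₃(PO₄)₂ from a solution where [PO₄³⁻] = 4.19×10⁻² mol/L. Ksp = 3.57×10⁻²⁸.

Precipitation of each salt begins when its ion product equals Ksp.
Sr₃(PO₄)₂(s) ⇌ 3 Sr²⁺(aq) + 2 PO₄³⁻(aq)
Ksp = [Sr²⁺]^3[PO₄³⁻]^2 = [Sr²⁺]^3(4.19×10⁻²)^2
[Sr²⁺]^3 = 3.57×10⁻²⁸ / (4.19×10⁻²)^2 = 2.03×10⁻²⁵
[Sr²⁺] = 5.88×10⁻⁹ mol/L

5.88×10⁻⁹ M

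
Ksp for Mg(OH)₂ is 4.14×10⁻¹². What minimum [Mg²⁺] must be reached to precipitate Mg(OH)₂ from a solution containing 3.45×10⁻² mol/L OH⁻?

3.48×10⁻⁹ M

A salt starts to precipitate once the ion product Q reaches its Ksp.
Mg(OH)₂(s) ⇌ Mg²⁺(aq) + 2 OH⁻(aq)
Ksp = [Mg²⁺][OH⁻]^2 = [Mg²⁺](3.45×10⁻²)^2
[Mg²⁺] = 4.14×10⁻¹² / (3.45×10⁻²)^2 = 3.48×10⁻⁹
[Mg²⁺] = 3.48×10⁻⁹ mol/L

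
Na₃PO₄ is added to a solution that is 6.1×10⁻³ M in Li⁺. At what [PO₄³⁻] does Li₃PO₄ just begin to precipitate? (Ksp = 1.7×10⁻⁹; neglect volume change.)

Precipitation begins when Q = Ksp.
Li₃PO₄(s) ⇌ 3 Li⁺(aq) + PO₄³⁻(aq)
Ksp = [Li⁺]^3[PO₄³⁻] = [PO₄³⁻](6.1×10⁻³)^3
[PO₄³⁻] = 1.7×10⁻⁹ / (6.1×10⁻³)^3 = 7.5×10⁻³
[PO₄³⁻] = 7.5×10⁻³ M

7.5×10⁻³ M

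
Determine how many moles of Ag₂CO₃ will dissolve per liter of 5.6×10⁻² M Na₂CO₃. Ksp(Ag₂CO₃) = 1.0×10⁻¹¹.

6.7×10⁻⁶ M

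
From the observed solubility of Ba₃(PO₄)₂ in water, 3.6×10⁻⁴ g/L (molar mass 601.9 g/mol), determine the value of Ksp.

Ksp = 8.3×10⁻³⁰

s = (3.6×10⁻⁴ g L⁻¹)/(601.9 g mol⁻¹) = 5.981×10⁻⁷ M
Ba₃(PO₄)₂(s) ⇌ 3 Ba²⁺(aq) + 2 PO₄³⁻(aq)
Let s be the molar solubility. Then [Ba²⁺] = 3s and [PO₄³⁻] = 2s.
Ksp = [Ba²⁺]^3[PO₄³⁻]^2 = (3s)^3 · (2s)^2 = 108s^5
Ksp = 108 × (5.981×10⁻⁷)^5 = 8.3×10⁻³⁰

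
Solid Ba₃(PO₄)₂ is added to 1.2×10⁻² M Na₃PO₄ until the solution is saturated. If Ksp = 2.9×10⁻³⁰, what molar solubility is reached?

9.1×10⁻¹⁰ M

Ba₃(PO₄)₂(s) ⇌ 3 Ba²⁺(aq) + 2 PO₄³⁻(aq)
PO₄³⁻ is already present at 1.2×10⁻² M. If s mol/L of Ba₃(PO₄)₂ dissolves, [Ba²⁺] = 3s while [PO₄³⁻] ≈ 1.2×10⁻² M.
Ksp = [Ba²⁺]^3[PO₄³⁻]^2 = (3s)^3(1.2×10⁻²)^2
(3s)^3 = 2.9×10⁻³⁰ / (1.2×10⁻²)^2 = 2.0×10⁻²⁶
s = 9.1×10⁻¹⁰ M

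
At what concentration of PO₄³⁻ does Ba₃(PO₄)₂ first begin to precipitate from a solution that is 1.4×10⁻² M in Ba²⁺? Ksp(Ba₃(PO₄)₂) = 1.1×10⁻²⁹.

2.0×10⁻¹² M

Each salt precipitates once Q = Ksp for that salt.
Ba₃(PO₄)₂(s) ⇌ 3 Ba²⁺(aq) + 2 PO₄³⁻(aq)
Ksp = [Ba²⁺]^3[PO₄³⁻]^2 = [PO₄³⁻]^2(1.4×10⁻²)^3
[PO₄³⁻]^2 = 1.1×10⁻²⁹ / (1.4×10⁻²)^3 = 4.0×10⁻²⁴
[PO₄³⁻] = 2.0×10⁻¹² M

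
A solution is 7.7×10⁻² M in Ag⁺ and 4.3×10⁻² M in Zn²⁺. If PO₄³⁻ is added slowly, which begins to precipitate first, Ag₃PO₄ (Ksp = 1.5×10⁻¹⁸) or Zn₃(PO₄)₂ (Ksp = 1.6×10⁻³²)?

Precipitation begins when Q = Ksp.
For Ag₃PO₄: [PO₄³⁻] = (Ksp/[Ag⁺]^3) = 3.3×10⁻¹⁵ M
For Zn₃(PO₄)₂: [PO₄³⁻] = (Ksp/[Zn²⁺]^3)^(1/2) = 1.4×10⁻¹⁴ M
Ag₃PO₄ requires the lower [PO₄³⁻], so it precipitates first.

Ag₃PO₄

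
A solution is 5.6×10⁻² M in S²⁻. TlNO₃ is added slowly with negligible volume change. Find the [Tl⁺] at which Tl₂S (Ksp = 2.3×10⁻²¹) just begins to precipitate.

2.0×10⁻¹⁰ M

A salt starts to precipitate once the ion product Q reaches its Ksp.
Tl₂S(s) ⇌ 2 Tl⁺(aq) + S²⁻(aq)
Ksp = [Tl⁺]^2[S²⁻] = [Tl⁺]^2(5.6×10⁻²)
[Tl⁺]^2 = 2.3×10⁻²¹ / (5.6×10⁻²) = 4.1×10⁻²⁰
[Tl⁺] = 2.0×10⁻¹⁰ M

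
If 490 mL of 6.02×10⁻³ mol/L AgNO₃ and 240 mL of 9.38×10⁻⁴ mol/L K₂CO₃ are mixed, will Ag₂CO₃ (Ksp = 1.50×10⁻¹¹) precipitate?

Yes

Total volume after mixing = 490 + 240 = 730 mL.
[Ag⁺] = (6.02×10⁻³)(490)/730 = 4.04×10⁻³ mol/L
[CO₃²⁻] = (9.38×10⁻⁴)(240)/730 = 3.08×10⁻⁴ mol/L
Q = [Ag⁺]^2[CO₃²⁻] = 5.04×10⁻⁹
Because Q > Ksp (5.04×10⁻⁹ vs 1.50×10⁻¹¹), a precipitate of Ag₂CO₃ forms.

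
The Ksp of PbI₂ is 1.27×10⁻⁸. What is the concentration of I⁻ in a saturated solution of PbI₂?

2.94×10⁻³ M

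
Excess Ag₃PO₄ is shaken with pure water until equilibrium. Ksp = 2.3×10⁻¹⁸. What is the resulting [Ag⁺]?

5.1×10⁻⁵ M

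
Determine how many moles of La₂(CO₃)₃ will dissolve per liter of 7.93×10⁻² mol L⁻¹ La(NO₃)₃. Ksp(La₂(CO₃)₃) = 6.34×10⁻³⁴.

1.55×10⁻¹¹ M

La₂(CO₃)₃(s) ⇌ 2 La³⁺(aq) + 3 CO₃²⁻(aq)
La³⁺ is already present at 7.93×10⁻² mol L⁻¹. If s mol/L of La₂(CO₃)₃ dissolves, [CO₃²⁻] = 3s while [La³⁺] ≈ 7.93×10⁻² mol L⁻¹.
Ksp = [La³⁺]^2[CO₃²⁻]^3 = (7.93×10⁻²)^2(3s)^3
(3s)^3 = 6.34×10⁻³⁴ / (7.93×10⁻²)^2 = 1.01×10⁻³¹
s = 1.55×10⁻¹¹ mol L⁻¹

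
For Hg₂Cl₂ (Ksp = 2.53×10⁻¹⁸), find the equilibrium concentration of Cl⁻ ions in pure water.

Hg₂Cl₂(s) ⇌ Hg₂²⁺(aq) + 2 Cl⁻(aq)
If s mol/L of Hg₂Cl₂ dissolves, [Hg₂²⁺] = s and [Cl⁻] = 2s.
Ksp = [Hg₂²⁺][Cl⁻]^2 = s · (2s)^2 = 4s^3 = 2.53×10⁻¹⁸
s = 8.58×10⁻⁷ mol/L
[Cl⁻] = 2s = 1.72×10⁻⁶ mol/L

1.72×10⁻⁶ M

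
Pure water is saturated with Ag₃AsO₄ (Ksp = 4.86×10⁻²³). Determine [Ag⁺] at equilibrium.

Ag₃AsO₄(s) ⇌ 3 Ag⁺(aq) + AsO₄³⁻(aq)
If s mol/L of Ag₃AsO₄ dissolves, [Ag⁺] = 3s and [AsO₄³⁻] = s.
Ksp = [Ag⁺]^3[AsO₄³⁻] = (3s)^3 · s = 27s^4 = 4.86×10⁻²³
s = 1.16×10⁻⁶ M
[Ag⁺] = 3s = 3.47×10⁻⁶ M

3.47×10⁻⁶ M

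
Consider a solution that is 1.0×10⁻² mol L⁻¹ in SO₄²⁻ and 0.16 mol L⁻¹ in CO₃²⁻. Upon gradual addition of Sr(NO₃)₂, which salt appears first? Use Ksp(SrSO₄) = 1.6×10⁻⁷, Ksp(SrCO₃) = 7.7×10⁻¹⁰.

SrCO₃

A salt starts to precipitate once the ion product Q reaches its Ksp.
For SrSO₄: [Sr²⁺] = (Ksp/[SO₄²⁻]) = 1.6×10⁻⁵ mol L⁻¹
For SrCO₃: [Sr²⁺] = (Ksp/[CO₃²⁻]) = 4.8×10⁻⁹ mol L⁻¹
SrCO₃ requires the lower [Sr²⁺], so it precipitates first.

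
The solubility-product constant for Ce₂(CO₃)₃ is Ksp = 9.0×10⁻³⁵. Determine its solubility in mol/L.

6.1×10⁻⁸ M

Ce₂(CO₃)₃(s) ⇌ 2 Ce³⁺(aq) + 3 CO₃²⁻(aq)
For each mole of Ce₂(CO₃)₃ that dissolves per liter, [Ce³⁺] = 2s and [CO₃²⁻] = 3s; let s denote this solubility.
Ksp = [Ce³⁺]^2[CO₃²⁻]^3 = (2s)^2 · (3s)^3 = 108s^5
108s^5 = 9.0×10⁻³⁵  ⇒  s^5 = 8.3×10⁻³⁷
s = (8.3×10⁻³⁷)^(1/5) = 6.1×10⁻⁸ mol/L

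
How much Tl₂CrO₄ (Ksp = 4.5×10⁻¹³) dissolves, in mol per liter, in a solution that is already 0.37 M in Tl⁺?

3.3×10⁻¹² M

Tl₂CrO₄(s) ⇌ 2 Tl⁺(aq) + CrO₄²⁻(aq)
Let s be the solubility of Tl₂CrO₄ here. The common ion gives [Tl⁺] ≈ 0.37 M, and [CrO₄²⁻] = s.
Ksp = [Tl⁺]^2[CrO₄²⁻] = (0.37)^2s
s = 4.5×10⁻¹³ / (0.37)^2 = 3.3×10⁻¹²
s = 3.3×10⁻¹² M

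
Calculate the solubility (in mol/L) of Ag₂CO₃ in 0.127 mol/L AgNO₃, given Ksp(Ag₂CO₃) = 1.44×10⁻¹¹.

8.93×10⁻¹⁰ M

Ag₂CO₃(s) ⇌ 2 Ag⁺(aq) + CO₃²⁻(aq)
The solution already contains Ag⁺ at 0.127 mol/L. Let s be the molar solubility of Ag₂CO₃.
[Ag⁺] ≈ 0.127 mol/L (common ion dominates); [CO₃²⁻] = s.
Ksp = [Ag⁺]^2[CO₃²⁻] = (0.127)^2s
s = 1.44×10⁻¹¹ / (0.127)^2 = 8.93×10⁻¹⁰
s = 8.93×10⁻¹⁰ mol/L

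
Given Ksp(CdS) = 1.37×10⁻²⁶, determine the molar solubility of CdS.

CdS(s) ⇌ Cd²⁺(aq) + S²⁻(aq)
Let s be the molar solubility. Then [Cd²⁺] = s and [S²⁻] = s.
Ksp = [Cd²⁺][S²⁻] = s · s = s^2
s^2 = 1.37×10⁻²⁶
s = 1.17×10⁻¹³ mol/L

1.17×10⁻¹³ M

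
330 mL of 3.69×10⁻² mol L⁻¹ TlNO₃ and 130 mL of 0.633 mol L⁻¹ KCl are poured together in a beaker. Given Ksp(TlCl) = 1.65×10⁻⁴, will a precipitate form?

Yes

The combined volume is 460 mL.
[Tl⁺] = (3.69×10⁻²)(330)/460 = 2.65×10⁻² mol L⁻¹
[Cl⁻] = (0.633)(130)/460 = 0.179 mol L⁻¹
Q = [Tl⁺][Cl⁻] = 4.74×10⁻³
Since Q (4.74×10⁻³) exceeds Ksp (1.65×10⁻⁴), TlCl will precipitate.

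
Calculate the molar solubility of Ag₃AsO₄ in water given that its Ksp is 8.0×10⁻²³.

1.3×10⁻⁶ M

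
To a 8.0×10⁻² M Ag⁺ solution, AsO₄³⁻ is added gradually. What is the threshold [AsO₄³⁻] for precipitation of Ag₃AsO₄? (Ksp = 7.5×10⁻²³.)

Precipitation begins when Q = Ksp.
Ag₃AsO₄(s) ⇌ 3 Ag⁺(aq) + AsO₄³⁻(aq)
Ksp = [Ag⁺]^3[AsO₄³⁻] = [AsO₄³⁻](8.0×10⁻²)^3
[AsO₄³⁻] = 7.5×10⁻²³ / (8.0×10⁻²)^3 = 1.5×10⁻¹⁹
[AsO₄³⁻] = 1.5×10⁻¹⁹ M

1.5×10⁻¹⁹ M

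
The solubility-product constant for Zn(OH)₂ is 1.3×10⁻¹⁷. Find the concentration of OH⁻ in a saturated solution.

3.0×10⁻⁶ M

Zn(OH)₂(s) ⇌ Zn²⁺(aq) + 2 OH⁻(aq)
With molar solubility s: [Zn²⁺] = s, [OH⁻] = 2s.
Ksp = [Zn²⁺][OH⁻]^2 = s · (2s)^2 = 4s^3 = 1.3×10⁻¹⁷
s = 1.5×10⁻⁶ mol/L
[OH⁻] = 2s = 3.0×10⁻⁶ mol/L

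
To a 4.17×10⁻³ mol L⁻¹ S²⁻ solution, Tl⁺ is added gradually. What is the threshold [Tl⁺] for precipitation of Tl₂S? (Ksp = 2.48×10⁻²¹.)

7.71×10⁻¹⁰ M

Precipitation of each salt begins when its ion product equals Ksp.
Tl₂S(s) ⇌ 2 Tl⁺(aq) + S²⁻(aq)
Ksp = [Tl⁺]^2[S²⁻] = [Tl⁺]^2(4.17×10⁻³)
[Tl⁺]^2 = 2.48×10⁻²¹ / (4.17×10⁻³) = 5.95×10⁻¹⁹
[Tl⁺] = 7.71×10⁻¹⁰ mol L⁻¹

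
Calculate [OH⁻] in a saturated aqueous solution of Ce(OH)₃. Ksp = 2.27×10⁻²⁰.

1.62×10⁻⁵ M

Ce(OH)₃(s) ⇌ Ce³⁺(aq) + 3 OH⁻(aq)
Call the molar solubility s, so that [Ce³⁺] = s and [OH⁻] = 3s.
Ksp = [Ce³⁺][OH⁻]^3 = s · (3s)^3 = 27s^4 = 2.27×10⁻²⁰
s = 5.38×10⁻⁶ M
[OH⁻] = 3s = 1.62×10⁻⁵ M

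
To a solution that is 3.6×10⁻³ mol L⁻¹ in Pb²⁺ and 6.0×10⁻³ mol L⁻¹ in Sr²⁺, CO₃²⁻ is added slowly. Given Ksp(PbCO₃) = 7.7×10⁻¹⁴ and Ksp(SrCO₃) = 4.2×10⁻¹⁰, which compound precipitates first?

PbCO₃

A salt starts to precipitate once the ion product Q reaches its Ksp.
For PbCO₃: [CO₃²⁻] = (Ksp/[Pb²⁺]) = 2.1×10⁻¹¹ mol L⁻¹
For SrCO₃: [CO₃²⁻] = (Ksp/[Sr²⁺]) = 7.0×10⁻⁸ mol L⁻¹
PbCO₃ requires the lower [CO₃²⁻], so it precipitates first.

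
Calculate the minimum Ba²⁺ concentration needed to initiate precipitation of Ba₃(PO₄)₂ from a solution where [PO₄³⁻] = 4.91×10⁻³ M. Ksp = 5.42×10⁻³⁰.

6.08×10⁻⁹ M

Each salt precipitates once Q = Ksp for that salt.
Ba₃(PO₄)₂(s) ⇌ 3 Ba²⁺(aq) + 2 PO₄³⁻(aq)
Ksp = [Ba²⁺]^3[PO₄³⁻]^2 = [Ba²⁺]^3(4.91×10⁻³)^2
[Ba²⁺]^3 = 5.42×10⁻³⁰ / (4.91×10⁻³)^2 = 2.25×10⁻²⁵
[Ba²⁺] = 6.08×10⁻⁹ M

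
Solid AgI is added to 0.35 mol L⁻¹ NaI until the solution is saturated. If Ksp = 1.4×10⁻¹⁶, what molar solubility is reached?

4.0×10⁻¹⁶ M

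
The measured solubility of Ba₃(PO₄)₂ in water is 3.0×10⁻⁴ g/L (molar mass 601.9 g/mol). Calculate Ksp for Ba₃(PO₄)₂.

s = (3.0×10⁻⁴ g L⁻¹)/(601.9 g mol⁻¹) = 4.984×10⁻⁷ M
Ba₃(PO₄)₂(s) ⇌ 3 Ba²⁺(aq) + 2 PO₄³⁻(aq)
For each mole of Ba₃(PO₄)₂ that dissolves per liter, [Ba²⁺] = 3s and [PO₄³⁻] = 2s; let s denote this solubility.
Ksp = [Ba²⁺]^3[PO₄³⁻]^2 = (3s)^3 · (2s)^2 = 108s^5
Ksp = 108 × (4.984×10⁻⁷)^5 = 3.3×10⁻³⁰

Ksp = 3.3×10⁻³⁰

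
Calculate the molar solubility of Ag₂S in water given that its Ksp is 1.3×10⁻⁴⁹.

Ag₂S(s) ⇌ 2 Ag⁺(aq) + S²⁻(aq)
With molar solubility s: [Ag⁺] = 2s, [S²⁻] = s.
Ksp = [Ag⁺]^2[S²⁻] = (2s)^2 · s = 4s^3
4s^3 = 1.3×10⁻⁴⁹  ⇒  s^3 = 3.3×10⁻⁵⁰
s = (3.3×10⁻⁵⁰)^(1/3) = 3.2×10⁻¹⁷ mol/L

3.2×10⁻¹⁷ M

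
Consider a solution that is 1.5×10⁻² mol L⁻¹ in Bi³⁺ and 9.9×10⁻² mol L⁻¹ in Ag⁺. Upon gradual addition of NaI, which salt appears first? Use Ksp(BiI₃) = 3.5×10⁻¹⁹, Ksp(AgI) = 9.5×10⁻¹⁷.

A salt starts to precipitate once the ion product Q reaches its Ksp.
For BiI₃: [I⁻] = (Ksp/[Bi³⁺])^(1/3) = 2.9×10⁻⁶ mol L⁻¹
For AgI: [I⁻] = (Ksp/[Ag⁺]) = 9.6×10⁻¹⁶ mol L⁻¹
AgI requires the lower [I⁻], so it precipitates first.

AgI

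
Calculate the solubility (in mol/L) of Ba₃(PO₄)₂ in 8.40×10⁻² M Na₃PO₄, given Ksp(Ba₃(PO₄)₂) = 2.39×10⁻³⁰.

2.32×10⁻¹⁰ M

Ba₃(PO₄)₂(s) ⇌ 3 Ba²⁺(aq) + 2 PO₄³⁻(aq)
With PO₄³⁻ already at 8.40×10⁻² M and s small, take [PO₄³⁻] ≈ 8.40×10⁻² M and [Ba²⁺] = 3s.
Ksp = [Ba²⁺]^3[PO₄³⁻]^2 = (3s)^3(8.40×10⁻²)^2
(3s)^3 = 2.39×10⁻³⁰ / (8.40×10⁻²)^2 = 3.39×10⁻²⁸
s = 2.32×10⁻¹⁰ M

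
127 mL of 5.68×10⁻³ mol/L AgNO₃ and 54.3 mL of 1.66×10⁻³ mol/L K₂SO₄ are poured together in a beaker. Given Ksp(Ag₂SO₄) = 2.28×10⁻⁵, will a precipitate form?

After mixing, V = 127 mL + 54.3 mL = 181.3 mL.
[Ag⁺] = (5.68×10⁻³)(127)/181.3 = 3.98×10⁻³ mol/L
[SO₄²⁻] = (1.66×10⁻³)(54.3)/181.3 = 4.97×10⁻⁴ mol/L
Q = [Ag⁺]^2[SO₄²⁻] = 7.87×10⁻⁹
Since Q (7.87×10⁻⁹) is less than Ksp (2.28×10⁻⁵), no Ag₂SO₄ precipitates.

No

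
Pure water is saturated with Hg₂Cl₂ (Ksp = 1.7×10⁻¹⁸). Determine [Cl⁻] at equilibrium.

1.5×10⁻⁶ M

Hg₂Cl₂(s) ⇌ Hg₂²⁺(aq) + 2 Cl⁻(aq)
For each mole of Hg₂Cl₂ that dissolves per liter, [Hg₂²⁺] = s and [Cl⁻] = 2s; let s denote this solubility.
Ksp = [Hg₂²⁺][Cl⁻]^2 = s · (2s)^2 = 4s^3 = 1.7×10⁻¹⁸
s = 7.5×10⁻⁷ mol L⁻¹
[Cl⁻] = 2s = 1.5×10⁻⁶ mol L⁻¹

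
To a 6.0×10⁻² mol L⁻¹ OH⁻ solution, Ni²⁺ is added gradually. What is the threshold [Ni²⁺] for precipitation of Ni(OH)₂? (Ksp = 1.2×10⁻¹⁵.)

The threshold for precipitation is Q = Ksp.
Ni(OH)₂(s) ⇌ Ni²⁺(aq) + 2 OH⁻(aq)
Ksp = [Ni²⁺][OH⁻]^2 = [Ni²⁺](6.0×10⁻²)^2
[Ni²⁺] = 1.2×10⁻¹⁵ / (6.0×10⁻²)^2 = 3.3×10⁻¹³
[Ni²⁺] = 3.3×10⁻¹³ mol L⁻¹

3.3×10⁻¹³ M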